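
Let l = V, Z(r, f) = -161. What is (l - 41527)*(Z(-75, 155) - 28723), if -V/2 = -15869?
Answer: 282745476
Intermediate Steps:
V = 31738 (V = -2*(-15869) = 31738)
l = 31738
(l - 41527)*(Z(-75, 155) - 28723) = (31738 - 41527)*(-161 - 28723) = -9789*(-28884) = 282745476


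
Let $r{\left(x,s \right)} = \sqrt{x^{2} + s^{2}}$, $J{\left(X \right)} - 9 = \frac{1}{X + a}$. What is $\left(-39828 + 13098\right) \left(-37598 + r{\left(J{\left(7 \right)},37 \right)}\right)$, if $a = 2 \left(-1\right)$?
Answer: $1004994540 - 5346 \sqrt{36341} \approx 1.004 \cdot 10^{9}$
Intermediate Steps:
$a = -2$
$J{\left(X \right)} = 9 + \frac{1}{-2 + X}$ ($J{\left(X \right)} = 9 + \frac{1}{X - 2} = 9 + \frac{1}{-2 + X}$)
$r{\left(x,s \right)} = \sqrt{s^{2} + x^{2}}$
$\left(-39828 + 13098\right) \left(-37598 + r{\left(J{\left(7 \right)},37 \right)}\right) = \left(-39828 + 13098\right) \left(-37598 + \sqrt{37^{2} + \left(\frac{-17 + 9 \cdot 7}{-2 + 7}\right)^{2}}\right) = - 26730 \left(-37598 + \sqrt{1369 + \left(\frac{-17 + 63}{5}\right)^{2}}\right) = - 26730 \left(-37598 + \sqrt{1369 + \left(\frac{1}{5} \cdot 46\right)^{2}}\right) = - 26730 \left(-37598 + \sqrt{1369 + \left(\frac{46}{5}\right)^{2}}\right) = - 26730 \left(-37598 + \sqrt{1369 + \frac{2116}{25}}\right) = - 26730 \left(-37598 + \sqrt{\frac{36341}{25}}\right) = - 26730 \left(-37598 + \frac{\sqrt{36341}}{5}\right) = 1004994540 - 5346 \sqrt{36341}$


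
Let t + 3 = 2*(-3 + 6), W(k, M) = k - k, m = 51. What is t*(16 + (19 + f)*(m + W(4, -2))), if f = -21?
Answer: -258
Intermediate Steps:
W(k, M) = 0
t = 3 (t = -3 + 2*(-3 + 6) = -3 + 2*3 = -3 + 6 = 3)
t*(16 + (19 + f)*(m + W(4, -2))) = 3*(16 + (19 - 21)*(51 + 0)) = 3*(16 - 2*51) = 3*(16 - 102) = 3*(-86) = -258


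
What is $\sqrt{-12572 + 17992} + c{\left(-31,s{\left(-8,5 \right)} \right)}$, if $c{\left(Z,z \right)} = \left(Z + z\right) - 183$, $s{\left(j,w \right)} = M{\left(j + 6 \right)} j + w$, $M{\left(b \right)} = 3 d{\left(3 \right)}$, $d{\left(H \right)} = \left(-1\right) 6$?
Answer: $-65 + 2 \sqrt{1355} \approx 8.6207$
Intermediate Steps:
$d{\left(H \right)} = -6$
$M{\left(b \right)} = -18$ ($M{\left(b \right)} = 3 \left(-6\right) = -18$)
$s{\left(j,w \right)} = w - 18 j$ ($s{\left(j,w \right)} = - 18 j + w = w - 18 j$)
$c{\left(Z,z \right)} = -183 + Z + z$
$\sqrt{-12572 + 17992} + c{\left(-31,s{\left(-8,5 \right)} \right)} = \sqrt{-12572 + 17992} - 65 = \sqrt{5420} - 65 = 2 \sqrt{1355} - 65 = -65 + 2 \sqrt{1355}$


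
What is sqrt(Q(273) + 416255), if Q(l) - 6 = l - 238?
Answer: 2*sqrt(104074) ≈ 645.21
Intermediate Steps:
Q(l) = -232 + l (Q(l) = 6 + (l - 238) = 6 + (-238 + l) = -232 + l)
sqrt(Q(273) + 416255) = sqrt((-232 + 273) + 416255) = sqrt(41 + 416255) = sqrt(416296) = 2*sqrt(104074)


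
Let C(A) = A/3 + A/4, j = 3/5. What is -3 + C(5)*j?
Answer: -5/4 ≈ -1.2500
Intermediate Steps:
j = 3/5 (j = 3*(1/5) = 3/5 ≈ 0.60000)
C(A) = 7*A/12 (C(A) = A*(1/3) + A*(1/4) = A/3 + A/4 = 7*A/12)
-3 + C(5)*j = -3 + ((7/12)*5)*(3/5) = -3 + (35/12)*(3/5) = -3 + 7/4 = -5/4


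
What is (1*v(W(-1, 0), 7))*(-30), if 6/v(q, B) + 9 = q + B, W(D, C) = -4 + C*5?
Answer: 30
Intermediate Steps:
W(D, C) = -4 + 5*C
v(q, B) = 6/(-9 + B + q) (v(q, B) = 6/(-9 + (q + B)) = 6/(-9 + (B + q)) = 6/(-9 + B + q))
(1*v(W(-1, 0), 7))*(-30) = (1*(6/(-9 + 7 + (-4 + 5*0))))*(-30) = (1*(6/(-9 + 7 + (-4 + 0))))*(-30) = (1*(6/(-9 + 7 - 4)))*(-30) = (1*(6/(-6)))*(-30) = (1*(6*(-⅙)))*(-30) = (1*(-1))*(-30) = -1*(-30) = 30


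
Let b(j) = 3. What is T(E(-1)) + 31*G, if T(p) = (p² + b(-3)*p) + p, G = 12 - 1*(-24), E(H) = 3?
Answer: 1137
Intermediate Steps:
G = 36 (G = 12 + 24 = 36)
T(p) = p² + 4*p (T(p) = (p² + 3*p) + p = p² + 4*p)
T(E(-1)) + 31*G = 3*(4 + 3) + 31*36 = 3*7 + 1116 = 21 + 1116 = 1137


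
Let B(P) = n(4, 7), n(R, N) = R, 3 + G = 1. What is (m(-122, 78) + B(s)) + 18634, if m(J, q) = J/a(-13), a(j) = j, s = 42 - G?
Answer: 242416/13 ≈ 18647.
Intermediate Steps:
G = -2 (G = -3 + 1 = -2)
s = 44 (s = 42 - 1*(-2) = 42 + 2 = 44)
m(J, q) = -J/13 (m(J, q) = J/(-13) = J*(-1/13) = -J/13)
B(P) = 4
(m(-122, 78) + B(s)) + 18634 = (-1/13*(-122) + 4) + 18634 = (122/13 + 4) + 18634 = 174/13 + 18634 = 242416/13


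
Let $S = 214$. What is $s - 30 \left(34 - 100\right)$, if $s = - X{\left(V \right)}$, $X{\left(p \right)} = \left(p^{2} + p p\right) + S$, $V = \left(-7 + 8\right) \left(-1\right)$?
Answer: $1764$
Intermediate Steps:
$V = -1$ ($V = 1 \left(-1\right) = -1$)
$X{\left(p \right)} = 214 + 2 p^{2}$ ($X{\left(p \right)} = \left(p^{2} + p p\right) + 214 = \left(p^{2} + p^{2}\right) + 214 = 2 p^{2} + 214 = 214 + 2 p^{2}$)
$s = -216$ ($s = - (214 + 2 \left(-1\right)^{2}) = - (214 + 2 \cdot 1) = - (214 + 2) = \left(-1\right) 216 = -216$)
$s - 30 \left(34 - 100\right) = -216 - 30 \left(34 - 100\right) = -216 - -1980 = -216 + 1980 = 1764$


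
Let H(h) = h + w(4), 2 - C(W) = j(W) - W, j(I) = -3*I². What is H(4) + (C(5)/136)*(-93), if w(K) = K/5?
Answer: -17433/340 ≈ -51.274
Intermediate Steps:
w(K) = K/5 (w(K) = K*(⅕) = K/5)
C(W) = 2 + W + 3*W² (C(W) = 2 - (-3*W² - W) = 2 - (-W - 3*W²) = 2 + (W + 3*W²) = 2 + W + 3*W²)
H(h) = ⅘ + h (H(h) = h + (⅕)*4 = h + ⅘ = ⅘ + h)
H(4) + (C(5)/136)*(-93) = (⅘ + 4) + ((2 + 5 + 3*5²)/136)*(-93) = 24/5 + ((2 + 5 + 3*25)*(1/136))*(-93) = 24/5 + ((2 + 5 + 75)*(1/136))*(-93) = 24/5 + (82*(1/136))*(-93) = 24/5 + (41/68)*(-93) = 24/5 - 3813/68 = -17433/340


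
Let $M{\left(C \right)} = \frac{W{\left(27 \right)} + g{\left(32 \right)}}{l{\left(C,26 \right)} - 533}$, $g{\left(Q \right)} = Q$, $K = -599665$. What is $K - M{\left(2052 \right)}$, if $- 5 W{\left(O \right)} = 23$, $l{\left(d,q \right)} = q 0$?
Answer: $- \frac{1598107088}{2665} \approx -5.9967 \cdot 10^{5}$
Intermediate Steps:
$l{\left(d,q \right)} = 0$
$W{\left(O \right)} = - \frac{23}{5}$ ($W{\left(O \right)} = \left(- \frac{1}{5}\right) 23 = - \frac{23}{5}$)
$M{\left(C \right)} = - \frac{137}{2665}$ ($M{\left(C \right)} = \frac{- \frac{23}{5} + 32}{0 - 533} = \frac{137}{5 \left(-533\right)} = \frac{137}{5} \left(- \frac{1}{533}\right) = - \frac{137}{2665}$)
$K - M{\left(2052 \right)} = -599665 - - \frac{137}{2665} = -599665 + \frac{137}{2665} = - \frac{1598107088}{2665}$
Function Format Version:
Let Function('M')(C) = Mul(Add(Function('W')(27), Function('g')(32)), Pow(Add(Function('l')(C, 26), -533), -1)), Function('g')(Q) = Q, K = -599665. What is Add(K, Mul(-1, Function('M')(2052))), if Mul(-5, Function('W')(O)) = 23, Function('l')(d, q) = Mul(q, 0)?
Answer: Rational(-1598107088, 2665) ≈ -5.9967e+5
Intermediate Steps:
Function('l')(d, q) = 0
Function('W')(O) = Rational(-23, 5) (Function('W')(O) = Mul(Rational(-1, 5), 23) = Rational(-23, 5))
Function('M')(C) = Rational(-137, 2665) (Function('M')(C) = Mul(Add(Rational(-23, 5), 32), Pow(Add(0, -533), -1)) = Mul(Rational(137, 5), Pow(-533, -1)) = Mul(Rational(137, 5), Rational(-1, 533)) = Rational(-137, 2665))
Add(K, Mul(-1, Function('M')(2052))) = Add(-599665, Mul(-1, Rational(-137, 2665))) = Add(-599665, Rational(137, 2665)) = Rational(-1598107088, 2665)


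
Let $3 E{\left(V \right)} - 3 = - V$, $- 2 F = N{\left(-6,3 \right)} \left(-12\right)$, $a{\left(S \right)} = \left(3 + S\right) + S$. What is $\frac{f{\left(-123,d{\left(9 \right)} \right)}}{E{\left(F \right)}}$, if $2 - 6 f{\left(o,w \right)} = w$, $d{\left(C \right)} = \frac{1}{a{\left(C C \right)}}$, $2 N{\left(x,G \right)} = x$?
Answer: $\frac{47}{990} \approx 0.047475$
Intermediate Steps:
$a{\left(S \right)} = 3 + 2 S$
$N{\left(x,G \right)} = \frac{x}{2}$
$d{\left(C \right)} = \frac{1}{3 + 2 C^{2}}$ ($d{\left(C \right)} = \frac{1}{3 + 2 C C} = \frac{1}{3 + 2 C^{2}}$)
$f{\left(o,w \right)} = \frac{1}{3} - \frac{w}{6}$
$F = -18$ ($F = - \frac{\frac{1}{2} \left(-6\right) \left(-12\right)}{2} = - \frac{\left(-3\right) \left(-12\right)}{2} = \left(- \frac{1}{2}\right) 36 = -18$)
$E{\left(V \right)} = 1 - \frac{V}{3}$ ($E{\left(V \right)} = 1 + \frac{\left(-1\right) V}{3} = 1 - \frac{V}{3}$)
$\frac{f{\left(-123,d{\left(9 \right)} \right)}}{E{\left(F \right)}} = \frac{\frac{1}{3} - \frac{1}{6 \left(3 + 2 \cdot 9^{2}\right)}}{1 - -6} = \frac{\frac{1}{3} - \frac{1}{6 \left(3 + 2 \cdot 81\right)}}{1 + 6} = \frac{\frac{1}{3} - \frac{1}{6 \left(3 + 162\right)}}{7} = \left(\frac{1}{3} - \frac{1}{6 \cdot 165}\right) \frac{1}{7} = \left(\frac{1}{3} - \frac{1}{990}\right) \frac{1}{7} = \frac{329}{990} \cdot \frac{1}{7} = \frac{47}{990}$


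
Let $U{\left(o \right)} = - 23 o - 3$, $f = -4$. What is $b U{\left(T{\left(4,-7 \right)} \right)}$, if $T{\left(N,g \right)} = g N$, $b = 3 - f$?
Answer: $4487$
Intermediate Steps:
$b = 7$ ($b = 3 - -4 = 3 + 4 = 7$)
$T{\left(N,g \right)} = N g$
$U{\left(o \right)} = -3 - 23 o$
$b U{\left(T{\left(4,-7 \right)} \right)} = 7 \left(-3 - 23 \cdot 4 \left(-7\right)\right) = 7 \left(-3 - -644\right) = 7 \left(-3 + 644\right) = 7 \cdot 641 = 4487$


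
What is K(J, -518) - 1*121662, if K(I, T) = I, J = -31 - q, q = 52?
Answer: -121745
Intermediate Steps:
J = -83 (J = -31 - 1*52 = -31 - 52 = -83)
K(J, -518) - 1*121662 = -83 - 1*121662 = -83 - 121662 = -121745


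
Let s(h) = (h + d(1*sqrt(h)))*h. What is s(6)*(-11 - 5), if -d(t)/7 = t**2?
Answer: 3456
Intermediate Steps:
d(t) = -7*t**2
s(h) = -6*h**2 (s(h) = (h - 7*h)*h = (-6*h)*h = -6*h**2)
s(6)*(-11 - 5) = (-6*6**2)*(-11 - 5) = -6*36*(-16) = -216*(-16) = 3456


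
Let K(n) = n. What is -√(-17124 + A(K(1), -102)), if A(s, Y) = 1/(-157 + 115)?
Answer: -I*√30206778/42 ≈ -130.86*I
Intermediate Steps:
A(s, Y) = -1/42 (A(s, Y) = 1/(-42) = -1/42)
-√(-17124 + A(K(1), -102)) = -√(-17124 - 1/42) = -√(-719209/42) = -I*√30206778/42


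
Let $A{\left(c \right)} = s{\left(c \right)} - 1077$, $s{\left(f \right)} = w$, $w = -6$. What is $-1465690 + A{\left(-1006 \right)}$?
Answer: $-1466773$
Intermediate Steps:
$s{\left(f \right)} = -6$
$A{\left(c \right)} = -1083$ ($A{\left(c \right)} = -6 - 1077 = -1083$)
$-1465690 + A{\left(-1006 \right)} = -1465690 - 1083 = -1466773$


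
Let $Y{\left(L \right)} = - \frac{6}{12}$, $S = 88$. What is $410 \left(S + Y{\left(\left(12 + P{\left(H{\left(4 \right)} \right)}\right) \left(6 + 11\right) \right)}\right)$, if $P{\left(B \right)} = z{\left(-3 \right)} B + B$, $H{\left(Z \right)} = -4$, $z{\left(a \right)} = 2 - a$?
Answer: $35875$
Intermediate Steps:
$P{\left(B \right)} = 6 B$ ($P{\left(B \right)} = \left(2 - -3\right) B + B = \left(2 + 3\right) B + B = 5 B + B = 6 B$)
$Y{\left(L \right)} = - \frac{1}{2}$ ($Y{\left(L \right)} = \left(-6\right) \frac{1}{12} = - \frac{1}{2}$)
$410 \left(S + Y{\left(\left(12 + P{\left(H{\left(4 \right)} \right)}\right) \left(6 + 11\right) \right)}\right) = 410 \left(88 - \frac{1}{2}\right) = 410 \cdot \frac{175}{2} = 35875$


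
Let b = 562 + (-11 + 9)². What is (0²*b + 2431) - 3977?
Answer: -1546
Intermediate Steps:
b = 566 (b = 562 + (-2)² = 562 + 4 = 566)
(0²*b + 2431) - 3977 = (0²*566 + 2431) - 3977 = (0*566 + 2431) - 3977 = (0 + 2431) - 3977 = 2431 - 3977 = -1546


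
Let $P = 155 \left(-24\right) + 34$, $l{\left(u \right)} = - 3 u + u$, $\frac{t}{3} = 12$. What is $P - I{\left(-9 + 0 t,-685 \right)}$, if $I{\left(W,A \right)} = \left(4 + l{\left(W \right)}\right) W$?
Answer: $-3488$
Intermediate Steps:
$t = 36$ ($t = 3 \cdot 12 = 36$)
$l{\left(u \right)} = - 2 u$
$I{\left(W,A \right)} = W \left(4 - 2 W\right)$ ($I{\left(W,A \right)} = \left(4 - 2 W\right) W = W \left(4 - 2 W\right)$)
$P = -3686$ ($P = -3720 + 34 = -3686$)
$P - I{\left(-9 + 0 t,-685 \right)} = -3686 - 2 \left(-9 + 0 \cdot 36\right) \left(2 - \left(-9 + 0 \cdot 36\right)\right) = -3686 - 2 \left(-9 + 0\right) \left(2 - \left(-9 + 0\right)\right) = -3686 - 2 \left(-9\right) \left(2 - -9\right) = -3686 - 2 \left(-9\right) \left(2 + 9\right) = -3686 - 2 \left(-9\right) 11 = -3686 - -198 = -3686 + 198 = -3488$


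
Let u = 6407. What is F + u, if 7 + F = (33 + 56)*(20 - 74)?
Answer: 1594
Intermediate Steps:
F = -4813 (F = -7 + (33 + 56)*(20 - 74) = -7 + 89*(-54) = -7 - 4806 = -4813)
F + u = -4813 + 6407 = 1594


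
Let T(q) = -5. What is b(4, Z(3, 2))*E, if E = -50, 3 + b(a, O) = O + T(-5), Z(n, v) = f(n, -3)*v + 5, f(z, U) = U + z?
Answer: 150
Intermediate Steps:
Z(n, v) = 5 + v*(-3 + n) (Z(n, v) = (-3 + n)*v + 5 = v*(-3 + n) + 5 = 5 + v*(-3 + n))
b(a, O) = -8 + O (b(a, O) = -3 + (O - 5) = -3 + (-5 + O) = -8 + O)
b(4, Z(3, 2))*E = (-8 + (5 + 2*(-3 + 3)))*(-50) = (-8 + (5 + 2*0))*(-50) = (-8 + (5 + 0))*(-50) = (-8 + 5)*(-50) = -3*(-50) = 150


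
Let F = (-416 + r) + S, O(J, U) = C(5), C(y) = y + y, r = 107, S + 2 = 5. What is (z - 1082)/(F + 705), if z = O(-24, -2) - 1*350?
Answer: -474/133 ≈ -3.5639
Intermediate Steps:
S = 3 (S = -2 + 5 = 3)
C(y) = 2*y
O(J, U) = 10 (O(J, U) = 2*5 = 10)
F = -306 (F = (-416 + 107) + 3 = -309 + 3 = -306)
z = -340 (z = 10 - 1*350 = 10 - 350 = -340)
(z - 1082)/(F + 705) = (-340 - 1082)/(-306 + 705) = -1422/399 = (1/399)*(-1422) = -474/133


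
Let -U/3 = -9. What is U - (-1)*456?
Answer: 483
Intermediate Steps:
U = 27 (U = -3*(-9) = 27)
U - (-1)*456 = 27 - (-1)*456 = 27 - 1*(-456) = 27 + 456 = 483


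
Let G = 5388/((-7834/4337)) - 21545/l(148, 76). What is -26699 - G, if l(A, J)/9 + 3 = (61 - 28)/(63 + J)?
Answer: -332779394215/13537152 ≈ -24583.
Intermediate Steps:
l(A, J) = -27 + 297/(63 + J) (l(A, J) = -27 + 9*((61 - 28)/(63 + J)) = -27 + 9*(33/(63 + J)) = -27 + 297/(63 + J))
G = -28649027033/13537152 (G = 5388/((-7834/4337)) - 21545*(63 + 76)/(27*(-52 - 1*76)) = 5388/((-7834*1/4337)) - 21545*139/(27*(-52 - 76)) = 5388/(-7834/4337) - 21545/(27*(1/139)*(-128)) = 5388*(-4337/7834) - 21545/(-3456/139) = -11683878/3917 - 21545*(-139/3456) = -11683878/3917 + 2994755/3456 = -28649027033/13537152 ≈ -2116.3)
-26699 - G = -26699 - 1*(-28649027033/13537152) = -26699 + 28649027033/13537152 = -332779394215/13537152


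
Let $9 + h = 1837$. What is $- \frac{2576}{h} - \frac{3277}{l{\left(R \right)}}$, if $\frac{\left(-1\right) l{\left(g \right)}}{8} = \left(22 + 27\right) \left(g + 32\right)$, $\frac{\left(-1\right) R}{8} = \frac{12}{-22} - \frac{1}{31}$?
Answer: $- \frac{2641892775}{2237150272} \approx -1.1809$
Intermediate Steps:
$R = \frac{1576}{341}$ ($R = - 8 \left(\frac{12}{-22} - \frac{1}{31}\right) = - 8 \left(12 \left(- \frac{1}{22}\right) - \frac{1}{31}\right) = - 8 \left(- \frac{6}{11} - \frac{1}{31}\right) = \left(-8\right) \left(- \frac{197}{341}\right) = \frac{1576}{341} \approx 4.6217$)
$l{\left(g \right)} = -12544 - 392 g$ ($l{\left(g \right)} = - 8 \left(22 + 27\right) \left(g + 32\right) = - 8 \cdot 49 \left(32 + g\right) = - 8 \left(1568 + 49 g\right) = -12544 - 392 g$)
$h = 1828$ ($h = -9 + 1837 = 1828$)
$- \frac{2576}{h} - \frac{3277}{l{\left(R \right)}} = - \frac{2576}{1828} - \frac{3277}{-12544 - \frac{617792}{341}} = \left(-2576\right) \frac{1}{1828} - \frac{3277}{-12544 - \frac{617792}{341}} = - \frac{644}{457} - \frac{3277}{- \frac{4895296}{341}} = - \frac{644}{457} - - \frac{1117457}{4895296} = - \frac{644}{457} + \frac{1117457}{4895296} = - \frac{2641892775}{2237150272}$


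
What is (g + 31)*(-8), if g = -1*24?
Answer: -56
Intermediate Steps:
g = -24
(g + 31)*(-8) = (-24 + 31)*(-8) = 7*(-8) = -56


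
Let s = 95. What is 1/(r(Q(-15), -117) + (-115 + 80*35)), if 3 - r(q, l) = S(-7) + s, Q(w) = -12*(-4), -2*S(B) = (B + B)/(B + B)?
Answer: 2/5187 ≈ 0.00038558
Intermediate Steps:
S(B) = -1/2 (S(B) = -(B + B)/(2*(B + B)) = -2*B/(2*(2*B)) = -2*B*1/(2*B)/2 = -1/2*1 = -1/2)
Q(w) = 48
r(q, l) = -183/2 (r(q, l) = 3 - (-1/2 + 95) = 3 - 1*189/2 = 3 - 189/2 = -183/2)
1/(r(Q(-15), -117) + (-115 + 80*35)) = 1/(-183/2 + (-115 + 80*35)) = 1/(-183/2 + (-115 + 2800)) = 1/(-183/2 + 2685) = 1/(5187/2) = 2/5187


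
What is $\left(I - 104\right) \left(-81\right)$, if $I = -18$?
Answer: $9882$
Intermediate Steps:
$\left(I - 104\right) \left(-81\right) = \left(-18 - 104\right) \left(-81\right) = \left(-122\right) \left(-81\right) = 9882$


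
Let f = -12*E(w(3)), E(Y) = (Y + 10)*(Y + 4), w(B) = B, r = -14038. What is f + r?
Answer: -15130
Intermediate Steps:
E(Y) = (4 + Y)*(10 + Y) (E(Y) = (10 + Y)*(4 + Y) = (4 + Y)*(10 + Y))
f = -1092 (f = -12*(40 + 3**2 + 14*3) = -12*(40 + 9 + 42) = -12*91 = -1092)
f + r = -1092 - 14038 = -15130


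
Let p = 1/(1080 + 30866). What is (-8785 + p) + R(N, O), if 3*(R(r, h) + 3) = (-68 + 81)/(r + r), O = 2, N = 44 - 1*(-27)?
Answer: -29898860281/3402249 ≈ -8788.0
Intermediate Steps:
N = 71 (N = 44 + 27 = 71)
p = 1/31946 ≈ 3.1303e-5
R(r, h) = -3 + 13/(6*r) (R(r, h) = -3 + ((-68 + 81)/(r + r))/3 = -3 + (13/((2*r)))/3 = -3 + (13*(1/(2*r)))/3 = -3 + (13/(2*r))/3 = -3 + 13/(6*r))
(-8785 + p) + R(N, O) = (-8785 + 1/31946) + (-3 + (13/6)/71) = -280645609/31946 + (-3 + (13/6)*(1/71)) = -280645609/31946 + (-3 + 13/426) = -280645609/31946 - 1265/426 = -29898860281/3402249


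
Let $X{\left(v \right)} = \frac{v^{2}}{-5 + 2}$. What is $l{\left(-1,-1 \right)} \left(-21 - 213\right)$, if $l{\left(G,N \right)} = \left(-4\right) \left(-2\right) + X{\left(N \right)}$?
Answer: $-1794$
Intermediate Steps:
$X{\left(v \right)} = - \frac{v^{2}}{3}$ ($X{\left(v \right)} = \frac{v^{2}}{-3} = - \frac{v^{2}}{3}$)
$l{\left(G,N \right)} = 8 - \frac{N^{2}}{3}$ ($l{\left(G,N \right)} = \left(-4\right) \left(-2\right) - \frac{N^{2}}{3} = 8 - \frac{N^{2}}{3}$)
$l{\left(-1,-1 \right)} \left(-21 - 213\right) = \left(8 - \frac{\left(-1\right)^{2}}{3}\right) \left(-21 - 213\right) = \left(8 - \frac{1}{3}\right) \left(-234\right) = \frac{23}{3} \left(-234\right) = -1794$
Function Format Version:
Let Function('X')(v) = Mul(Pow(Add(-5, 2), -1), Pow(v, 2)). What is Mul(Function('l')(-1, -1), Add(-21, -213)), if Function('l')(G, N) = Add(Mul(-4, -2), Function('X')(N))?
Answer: -1794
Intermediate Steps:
Function('X')(v) = Mul(Rational(-1, 3), Pow(v, 2)) (Function('X')(v) = Mul(Pow(-3, -1), Pow(v, 2)) = Mul(Rational(-1, 3), Pow(v, 2)))
Function('l')(G, N) = Add(8, Mul(Rational(-1, 3), Pow(N, 2))) (Function('l')(G, N) = Add(Mul(-4, -2), Mul(Rational(-1, 3), Pow(N, 2))) = Add(8, Mul(Rational(-1, 3), Pow(N, 2))))
Mul(Function('l')(-1, -1), Add(-21, -213)) = Mul(Add(8, Mul(Rational(-1, 3), Pow(-1, 2))), Add(-21, -213)) = Mul(Add(8, Mul(Rational(-1, 3), 1)), -234) = Mul(Add(8, Rational(-1, 3)), -234) = Mul(Rational(23, 3), -234) = -1794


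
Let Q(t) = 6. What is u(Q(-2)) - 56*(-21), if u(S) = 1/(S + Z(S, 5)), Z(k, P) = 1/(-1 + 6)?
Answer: 36461/31 ≈ 1176.2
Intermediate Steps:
Z(k, P) = ⅕ (Z(k, P) = 1/5 = ⅕)
u(S) = 1/(⅕ + S) (u(S) = 1/(S + ⅕) = 1/(⅕ + S))
u(Q(-2)) - 56*(-21) = 5/(1 + 5*6) - 56*(-21) = 5/(1 + 30) + 1176 = 5/31 + 1176 = 36461/31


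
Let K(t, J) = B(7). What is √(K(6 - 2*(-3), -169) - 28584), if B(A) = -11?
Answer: I*√28595 ≈ 169.1*I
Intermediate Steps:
K(t, J) = -11
√(K(6 - 2*(-3), -169) - 28584) = √(-11 - 28584) = √(-28595) = I*√28595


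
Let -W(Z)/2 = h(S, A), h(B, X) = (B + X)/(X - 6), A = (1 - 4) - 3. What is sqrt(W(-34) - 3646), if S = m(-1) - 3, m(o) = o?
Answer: I*sqrt(32829)/3 ≈ 60.396*I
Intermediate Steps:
S = -4 (S = -1 - 3 = -4)
A = -6 (A = -3 - 3 = -6)
h(B, X) = (B + X)/(-6 + X)
W(Z) = -5/3 (W(Z) = -2*(-4 - 6)/(-6 - 6) = -2*(-10)/(-12) = -(-1)*(-10)/6 = -2*5/6 = -5/3)
sqrt(W(-34) - 3646) = sqrt(-5/3 - 3646) = sqrt(-10943/3) = I*sqrt(32829)/3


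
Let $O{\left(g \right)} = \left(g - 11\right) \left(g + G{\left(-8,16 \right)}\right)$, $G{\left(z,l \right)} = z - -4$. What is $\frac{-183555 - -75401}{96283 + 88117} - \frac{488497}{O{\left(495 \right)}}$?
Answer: $- \frac{14472624497}{5477694200} \approx -2.6421$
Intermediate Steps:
$G{\left(z,l \right)} = 4 + z$ ($G{\left(z,l \right)} = z + 4 = 4 + z$)
$O{\left(g \right)} = \left(-11 + g\right) \left(-4 + g\right)$ ($O{\left(g \right)} = \left(g - 11\right) \left(g + \left(4 - 8\right)\right) = \left(-11 + g\right) \left(g - 4\right) = \left(-11 + g\right) \left(-4 + g\right)$)
$\frac{-183555 - -75401}{96283 + 88117} - \frac{488497}{O{\left(495 \right)}} = \frac{-183555 - -75401}{96283 + 88117} - \frac{488497}{44 + 495^{2} - 7425} = \frac{-183555 + 75401}{184400} - \frac{488497}{44 + 245025 - 7425} = \left(-108154\right) \frac{1}{184400} - \frac{488497}{237644} = - \frac{54077}{92200} - \frac{488497}{237644} = - \frac{14472624497}{5477694200}$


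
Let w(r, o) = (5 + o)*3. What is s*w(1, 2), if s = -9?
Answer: -189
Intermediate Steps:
w(r, o) = 15 + 3*o
s*w(1, 2) = -9*(15 + 3*2) = -9*(15 + 6) = -9*21 = -189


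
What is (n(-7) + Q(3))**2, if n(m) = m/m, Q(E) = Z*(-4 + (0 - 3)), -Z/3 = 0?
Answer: 1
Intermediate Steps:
Z = 0 (Z = -3*0 = 0)
Q(E) = 0 (Q(E) = 0*(-4 + (0 - 3)) = 0*(-4 - 3) = 0*(-7) = 0)
n(m) = 1
(n(-7) + Q(3))**2 = (1 + 0)**2 = 1**2 = 1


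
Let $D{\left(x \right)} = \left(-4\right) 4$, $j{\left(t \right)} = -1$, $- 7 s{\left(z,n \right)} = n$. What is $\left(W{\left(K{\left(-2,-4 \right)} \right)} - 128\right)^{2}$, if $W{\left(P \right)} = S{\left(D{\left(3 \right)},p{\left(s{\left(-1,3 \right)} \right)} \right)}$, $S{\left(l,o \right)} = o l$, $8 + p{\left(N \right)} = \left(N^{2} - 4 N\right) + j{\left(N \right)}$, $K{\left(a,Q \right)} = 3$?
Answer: $\frac{495616}{2401} \approx 206.42$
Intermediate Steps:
$s{\left(z,n \right)} = - \frac{n}{7}$
$p{\left(N \right)} = -9 + N^{2} - 4 N$ ($p{\left(N \right)} = -8 - \left(1 - N^{2} + 4 N\right) = -9 + N^{2} - 4 N$)
$D{\left(x \right)} = -16$
$S{\left(l,o \right)} = l o$
$W{\left(P \right)} = \frac{5568}{49}$ ($W{\left(P \right)} = - 16 \left(-9 + \left(\left(- \frac{1}{7}\right) 3\right)^{2} - 4 \left(\left(- \frac{1}{7}\right) 3\right)\right) = - 16 \left(-9 + \left(- \frac{3}{7}\right)^{2} - - \frac{12}{7}\right) = - 16 \left(-9 + \frac{9}{49} + \frac{12}{7}\right) = \left(-16\right) \left(- \frac{348}{49}\right) = \frac{5568}{49}$)
$\left(W{\left(K{\left(-2,-4 \right)} \right)} - 128\right)^{2} = \left(\frac{5568}{49} - 128\right)^{2} = \left(- \frac{704}{49}\right)^{2} = \frac{495616}{2401}$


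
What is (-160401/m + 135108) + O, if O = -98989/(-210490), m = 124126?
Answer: 882495826407511/6531820435 ≈ 1.3511e+5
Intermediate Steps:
O = 98989/210490 (O = -98989*(-1/210490) = 98989/210490 ≈ 0.47028)
(-160401/m + 135108) + O = (-160401/124126 + 135108) + 98989/210490 = 16770255207/124126 + 98989/210490 = 882495826407511/6531820435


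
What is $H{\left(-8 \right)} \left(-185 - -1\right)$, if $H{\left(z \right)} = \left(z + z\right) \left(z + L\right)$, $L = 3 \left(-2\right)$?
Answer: $-41216$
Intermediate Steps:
$L = -6$
$H{\left(z \right)} = 2 z \left(-6 + z\right)$ ($H{\left(z \right)} = \left(z + z\right) \left(z - 6\right) = 2 z \left(-6 + z\right)$)
$H{\left(-8 \right)} \left(-185 - -1\right) = 2 \left(-8\right) \left(-6 - 8\right) \left(-185 - -1\right) = 2 \left(-8\right) \left(-14\right) \left(-185 + 1\right) = 224 \left(-184\right) = -41216$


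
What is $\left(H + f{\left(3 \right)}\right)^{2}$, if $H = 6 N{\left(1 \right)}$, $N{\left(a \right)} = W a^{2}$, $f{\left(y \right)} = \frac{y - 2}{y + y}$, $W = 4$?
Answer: $\frac{21025}{36} \approx 584.03$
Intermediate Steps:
$f{\left(y \right)} = \frac{-2 + y}{2 y}$
$N{\left(a \right)} = 4 a^{2}$
$H = 24$ ($H = 6 \cdot 4 \cdot 1^{2} = 6 \cdot 4 \cdot 1 = 6 \cdot 4 = 24$)
$\left(H + f{\left(3 \right)}\right)^{2} = \left(24 + \frac{-2 + 3}{2 \cdot 3}\right)^{2} = \left(24 + \frac{1}{2} \cdot \frac{1}{3} \cdot 1\right)^{2} = \left(24 + \frac{1}{6}\right)^{2} = \left(\frac{145}{6}\right)^{2} = \frac{21025}{36}$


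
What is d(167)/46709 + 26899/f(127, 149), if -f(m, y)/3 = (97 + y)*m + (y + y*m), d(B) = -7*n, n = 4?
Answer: -1260651767/7050349878 ≈ -0.17881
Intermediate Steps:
d(B) = -28 (d(B) = -7*4 = -28)
f(m, y) = -3*y - 3*m*y - 3*m*(97 + y) (f(m, y) = -3*((97 + y)*m + (y + y*m)) = -3*(m*(97 + y) + (y + m*y)) = -3*(y + m*y + m*(97 + y)) = -3*y - 3*m*y - 3*m*(97 + y))
d(167)/46709 + 26899/f(127, 149) = -28/46709 + 26899/(-291*127 - 3*149 - 6*127*149) = -28*1/46709 + 26899/(-36957 - 447 - 113538) = -28/46709 + 26899/(-150942) = -28/46709 + 26899*(-1/150942) = -28/46709 - 26899/150942 = -1260651767/7050349878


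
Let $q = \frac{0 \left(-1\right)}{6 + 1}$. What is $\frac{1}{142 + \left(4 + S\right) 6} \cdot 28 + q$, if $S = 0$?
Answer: $\frac{14}{83} \approx 0.16867$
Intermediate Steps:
$q = 0$ ($q = \frac{0}{7} = 0 \cdot \frac{1}{7} = 0$)
$\frac{1}{142 + \left(4 + S\right) 6} \cdot 28 + q = \frac{1}{142 + \left(4 + 0\right) 6} \cdot 28 + 0 = \frac{1}{142 + 4 \cdot 6} \cdot 28 + 0 = \frac{1}{142 + 24} \cdot 28 + 0 = \frac{1}{166} \cdot 28 + 0 = \frac{14}{83} + 0 = \frac{14}{83}$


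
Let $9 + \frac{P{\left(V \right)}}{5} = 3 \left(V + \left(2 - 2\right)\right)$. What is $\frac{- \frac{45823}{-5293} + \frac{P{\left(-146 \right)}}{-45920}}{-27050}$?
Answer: $- \frac{423204403}{1314925169600} \approx -0.00032185$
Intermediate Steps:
$P{\left(V \right)} = -45 + 15 V$ ($P{\left(V \right)} = -45 + 5 \cdot 3 \left(V + \left(2 - 2\right)\right) = -45 + 5 \cdot 3 \left(V + 0\right) = -45 + 5 \cdot 3 V = -45 + 15 V$)
$\frac{- \frac{45823}{-5293} + \frac{P{\left(-146 \right)}}{-45920}}{-27050} = \frac{- \frac{45823}{-5293} + \frac{-45 + 15 \left(-146\right)}{-45920}}{-27050} = \left(\left(-45823\right) \left(- \frac{1}{5293}\right) + \left(-45 - 2190\right) \left(- \frac{1}{45920}\right)\right) \left(- \frac{1}{27050}\right) = \left(\frac{45823}{5293} - - \frac{447}{9184}\right) \left(- \frac{1}{27050}\right) = \left(\frac{45823}{5293} + \frac{447}{9184}\right) \left(- \frac{1}{27050}\right) = \frac{423204403}{48610912} \left(- \frac{1}{27050}\right) = - \frac{423204403}{1314925169600}$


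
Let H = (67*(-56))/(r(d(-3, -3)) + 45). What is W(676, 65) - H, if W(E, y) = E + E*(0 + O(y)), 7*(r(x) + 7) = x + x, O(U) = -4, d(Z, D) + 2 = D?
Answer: -61613/32 ≈ -1925.4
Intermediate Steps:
d(Z, D) = -2 + D
r(x) = -7 + 2*x/7 (r(x) = -7 + (x + x)/7 = -7 + (2*x)/7 = -7 + 2*x/7)
W(E, y) = -3*E (W(E, y) = E + E*(0 - 4) = E + E*(-4) = E - 4*E = -3*E)
H = -3283/32 (H = (67*(-56))/((-7 + 2*(-2 - 3)/7) + 45) = -3752/((-7 + (2/7)*(-5)) + 45) = -3752/((-7 - 10/7) + 45) = -3752/(-59/7 + 45) = -3752/256/7 = -3752*7/256 = -3283/32 ≈ -102.59)
W(676, 65) - H = -3*676 - 1*(-3283/32) = -2028 + 3283/32 = -61613/32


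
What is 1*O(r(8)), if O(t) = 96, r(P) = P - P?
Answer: 96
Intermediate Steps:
r(P) = 0
1*O(r(8)) = 1*96 = 96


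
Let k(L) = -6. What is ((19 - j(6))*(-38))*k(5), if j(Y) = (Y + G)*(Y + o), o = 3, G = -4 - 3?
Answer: 6384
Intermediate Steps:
G = -7
j(Y) = (-7 + Y)*(3 + Y) (j(Y) = (Y - 7)*(Y + 3) = (-7 + Y)*(3 + Y))
((19 - j(6))*(-38))*k(5) = ((19 - (-21 + 6² - 4*6))*(-38))*(-6) = ((19 - (-21 + 36 - 24))*(-38))*(-6) = ((19 - 1*(-9))*(-38))*(-6) = ((19 + 9)*(-38))*(-6) = (28*(-38))*(-6) = -1064*(-6) = 6384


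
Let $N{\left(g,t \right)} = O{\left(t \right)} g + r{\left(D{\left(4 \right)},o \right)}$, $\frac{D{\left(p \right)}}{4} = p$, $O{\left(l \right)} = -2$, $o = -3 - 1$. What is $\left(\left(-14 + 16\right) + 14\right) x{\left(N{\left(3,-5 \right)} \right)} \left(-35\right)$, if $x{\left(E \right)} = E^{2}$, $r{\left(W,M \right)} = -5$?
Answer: $-67760$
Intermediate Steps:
$o = -4$
$D{\left(p \right)} = 4 p$
$N{\left(g,t \right)} = -5 - 2 g$ ($N{\left(g,t \right)} = - 2 g - 5 = -5 - 2 g$)
$\left(\left(-14 + 16\right) + 14\right) x{\left(N{\left(3,-5 \right)} \right)} \left(-35\right) = \left(\left(-14 + 16\right) + 14\right) \left(-5 - 6\right)^{2} \left(-35\right) = \left(2 + 14\right) \left(-5 - 6\right)^{2} \left(-35\right) = 16 \left(-11\right)^{2} \left(-35\right) = 16 \cdot 121 \left(-35\right) = 1936 \left(-35\right) = -67760$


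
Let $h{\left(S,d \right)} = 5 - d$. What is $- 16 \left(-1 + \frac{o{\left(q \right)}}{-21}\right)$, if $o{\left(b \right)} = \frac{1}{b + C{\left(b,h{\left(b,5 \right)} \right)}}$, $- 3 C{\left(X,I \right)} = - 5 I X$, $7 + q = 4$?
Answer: $\frac{992}{63} \approx 15.746$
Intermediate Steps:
$q = -3$ ($q = -7 + 4 = -3$)
$C{\left(X,I \right)} = \frac{5 I X}{3}$ ($C{\left(X,I \right)} = - \frac{- 5 I X}{3} = - \frac{\left(-5\right) I X}{3} = \frac{5 I X}{3}$)
$o{\left(b \right)} = \frac{1}{b}$ ($o{\left(b \right)} = \frac{1}{b + \frac{5 \left(5 - 5\right) b}{3}} = \frac{1}{b + \frac{5}{3} \cdot 0 b} = \frac{1}{b + 0} = \frac{1}{b}$)
$- 16 \left(-1 + \frac{o{\left(q \right)}}{-21}\right) = - 16 \left(-1 + \frac{1}{\left(-3\right) \left(-21\right)}\right) = - 16 \left(-1 - - \frac{1}{63}\right) = - 16 \left(-1 + \frac{1}{63}\right) = \left(-16\right) \left(- \frac{62}{63}\right) = \frac{992}{63}$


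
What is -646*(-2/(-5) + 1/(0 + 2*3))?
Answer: -5491/15 ≈ -366.07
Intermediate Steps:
-646*(-2/(-5) + 1/(0 + 2*3)) = -646*(-2*(-1/5) + 1/(0 + 6)) = -646*(2/5 + 1/6) = -646*17/30 = -5491/15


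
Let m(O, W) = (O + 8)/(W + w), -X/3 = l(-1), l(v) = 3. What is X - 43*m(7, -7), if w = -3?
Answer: 111/2 ≈ 55.500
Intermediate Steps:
X = -9 (X = -3*3 = -9)
m(O, W) = (8 + O)/(-3 + W) (m(O, W) = (O + 8)/(W - 3) = (8 + O)/(-3 + W))
X - 43*m(7, -7) = -9 - 43*(8 + 7)/(-3 - 7) = -9 - 43*15/(-10) = -9 - (-43)*15/10 = -9 - 43*(-3/2) = -9 + 129/2 = 111/2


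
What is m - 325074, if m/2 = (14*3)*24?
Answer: -323058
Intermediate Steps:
m = 2016 (m = 2*((14*3)*24) = 2*(42*24) = 2*1008 = 2016)
m - 325074 = 2016 - 325074 = -323058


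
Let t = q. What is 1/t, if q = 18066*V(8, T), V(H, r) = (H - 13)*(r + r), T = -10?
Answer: 1/1806600 ≈ 5.5353e-7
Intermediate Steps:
V(H, r) = 2*r*(-13 + H) (V(H, r) = (-13 + H)*(2*r) = 2*r*(-13 + H))
q = 1806600 (q = 18066*(2*(-10)*(-13 + 8)) = 18066*(2*(-10)*(-5)) = 18066*100 = 1806600)
t = 1806600
1/t = 1/1806600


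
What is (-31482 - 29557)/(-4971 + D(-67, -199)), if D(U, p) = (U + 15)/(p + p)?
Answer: 12146761/989203 ≈ 12.279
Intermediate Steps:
D(U, p) = (15 + U)/(2*p) (D(U, p) = (15 + U)/((2*p)) = (15 + U)*(1/(2*p)) = (15 + U)/(2*p))
(-31482 - 29557)/(-4971 + D(-67, -199)) = (-31482 - 29557)/(-4971 + (½)*(15 - 67)/(-199)) = -61039/(-4971 + (½)*(-1/199)*(-52)) = -61039/(-4971 + 26/199) = -61039/(-989203/199) = -61039*(-199/989203) = 12146761/989203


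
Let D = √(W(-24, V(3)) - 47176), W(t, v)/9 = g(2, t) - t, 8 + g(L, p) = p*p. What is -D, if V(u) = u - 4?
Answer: -2*I*√10462 ≈ -204.57*I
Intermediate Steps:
g(L, p) = -8 + p² (g(L, p) = -8 + p*p = -8 + p²)
V(u) = -4 + u
W(t, v) = -72 - 9*t + 9*t² (W(t, v) = 9*((-8 + t²) - t) = 9*(-8 + t² - t) = -72 - 9*t + 9*t²)
D = 2*I*√10462 (D = √((-72 - 9*(-24) + 9*(-24)²) - 47176) = √((-72 + 216 + 9*576) - 47176) = √((-72 + 216 + 5184) - 47176) = √(5328 - 47176) = √(-41848) = 2*I*√10462 ≈ 204.57*I)
-D = -2*I*√10462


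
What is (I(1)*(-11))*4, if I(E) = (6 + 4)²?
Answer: -4400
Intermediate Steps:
I(E) = 100 (I(E) = 10² = 100)
(I(1)*(-11))*4 = (100*(-11))*4 = -1100*4 = -4400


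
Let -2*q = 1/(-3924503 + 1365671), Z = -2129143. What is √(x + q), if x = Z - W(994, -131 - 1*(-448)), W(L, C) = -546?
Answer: I*√3484311713111578578/1279416 ≈ 1459.0*I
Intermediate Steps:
q = 1/5117664 (q = -1/(2*(-3924503 + 1365671)) = -½/(-2558832) = -½*(-1/2558832) = 1/5117664 ≈ 1.9540e-7)
x = -2128597 (x = -2129143 - 1*(-546) = -2129143 + 546 = -2128597)
√(x + q) = √(-2128597 + 1/5117664) = √(-10893444237407/5117664) = I*√3484311713111578578/1279416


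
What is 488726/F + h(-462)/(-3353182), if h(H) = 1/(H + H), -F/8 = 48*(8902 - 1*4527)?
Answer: -4506664866863/15491700840000 ≈ -0.29091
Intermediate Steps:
F = -1680000 (F = -384*(8902 - 1*4527) = -384*(8902 - 4527) = -384*4375 = -8*210000 = -1680000)
h(H) = 1/(2*H)
488726/F + h(-462)/(-3353182) = 488726/(-1680000) + ((1/2)/(-462))/(-3353182) = 488726*(-1/1680000) + ((1/2)*(-1/462))*(-1/3353182) = -34909/120000 - 1/924*(-1/3353182) = -34909/120000 + 1/3098340168 = -4506664866863/15491700840000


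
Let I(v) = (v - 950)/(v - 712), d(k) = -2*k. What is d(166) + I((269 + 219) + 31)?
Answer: -63645/193 ≈ -329.77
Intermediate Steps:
I(v) = (-950 + v)/(-712 + v)
d(166) + I((269 + 219) + 31) = -2*166 + (-950 + ((269 + 219) + 31))/(-712 + ((269 + 219) + 31)) = -332 + (-950 + (488 + 31))/(-712 + (488 + 31)) = -332 + (-950 + 519)/(-712 + 519) = -332 - 431/(-193) = -332 - 1/193*(-431) = -332 + 431/193 = -63645/193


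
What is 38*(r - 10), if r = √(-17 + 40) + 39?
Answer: 1102 + 38*√23 ≈ 1284.2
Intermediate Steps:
r = 39 + √23 (r = √23 + 39 = 39 + √23 ≈ 43.796)
38*(r - 10) = 38*((39 + √23) - 10) = 38*(29 + √23) = 1102 + 38*√23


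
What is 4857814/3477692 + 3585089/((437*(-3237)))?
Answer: -121654831357/106944245538 ≈ -1.1376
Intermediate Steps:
4857814/3477692 + 3585089/((437*(-3237))) = 4857814*(1/3477692) + 3585089/(-1414569) = 2428907/1738846 + 3585089*(-1/1414569) = 2428907/1738846 - 3585089/1414569 = -121654831357/106944245538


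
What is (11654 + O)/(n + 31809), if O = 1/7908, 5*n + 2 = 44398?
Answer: 460799165/1608811428 ≈ 0.28642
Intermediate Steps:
n = 44396/5 (n = -2/5 + (1/5)*44398 = -2/5 + 44398/5 = 44396/5 ≈ 8879.2)
O = 1/7908 ≈ 0.00012645
(11654 + O)/(n + 31809) = (11654 + 1/7908)/(44396/5 + 31809) = 92159833/(7908*(203441/5)) = (92159833/7908)*(5/203441) = 460799165/1608811428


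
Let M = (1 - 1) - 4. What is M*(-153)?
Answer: 612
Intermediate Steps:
M = -4 (M = 0 - 4 = -4)
M*(-153) = -4*(-153) = 612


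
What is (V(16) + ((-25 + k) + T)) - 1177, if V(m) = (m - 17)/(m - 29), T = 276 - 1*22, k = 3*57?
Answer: -10100/13 ≈ -776.92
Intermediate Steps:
k = 171
T = 254 (T = 276 - 22 = 254)
V(m) = (-17 + m)/(-29 + m)
(V(16) + ((-25 + k) + T)) - 1177 = ((-17 + 16)/(-29 + 16) + ((-25 + 171) + 254)) - 1177 = (-1/(-13) + (146 + 254)) - 1177 = (-1/13*(-1) + 400) - 1177 = (1/13 + 400) - 1177 = 5201/13 - 1177 = -10100/13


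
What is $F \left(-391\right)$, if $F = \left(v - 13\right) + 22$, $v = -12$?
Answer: $1173$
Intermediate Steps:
$F = -3$ ($F = \left(-12 - 13\right) + 22 = -25 + 22 = -3$)
$F \left(-391\right) = \left(-3\right) \left(-391\right) = 1173$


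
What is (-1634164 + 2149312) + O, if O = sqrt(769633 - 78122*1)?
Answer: 515148 + sqrt(691511) ≈ 5.1598e+5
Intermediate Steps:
O = sqrt(691511) (O = sqrt(769633 - 78122) = sqrt(691511) ≈ 831.57)
(-1634164 + 2149312) + O = (-1634164 + 2149312) + sqrt(691511) = 515148 + sqrt(691511)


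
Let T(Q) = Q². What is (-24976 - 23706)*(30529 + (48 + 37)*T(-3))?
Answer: -1523454508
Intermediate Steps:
(-24976 - 23706)*(30529 + (48 + 37)*T(-3)) = (-24976 - 23706)*(30529 + (48 + 37)*(-3)²) = -48682*(30529 + 85*9) = -48682*(30529 + 765) = -48682*31294 = -1523454508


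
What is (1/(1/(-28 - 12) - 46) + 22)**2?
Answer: 1637173444/3389281 ≈ 483.04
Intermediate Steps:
(1/(1/(-28 - 12) - 46) + 22)**2 = (1/(1/(-40) - 46) + 22)**2 = (1/(-1/40 - 46) + 22)**2 = (1/(-1841/40) + 22)**2 = (-40/1841 + 22)**2 = (40462/1841)**2 = 1637173444/3389281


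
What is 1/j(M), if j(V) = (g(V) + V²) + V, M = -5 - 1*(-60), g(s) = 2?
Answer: 1/3082 ≈ 0.00032446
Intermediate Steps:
M = 55 (M = -5 + 60 = 55)
j(V) = 2 + V + V² (j(V) = (2 + V²) + V = 2 + V + V²)
1/j(M) = 1/(2 + 55 + 55²) = 1/(2 + 55 + 3025) = 1/3082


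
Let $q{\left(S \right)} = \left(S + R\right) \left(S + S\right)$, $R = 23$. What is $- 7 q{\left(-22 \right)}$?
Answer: $308$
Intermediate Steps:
$q{\left(S \right)} = 2 S \left(23 + S\right)$ ($q{\left(S \right)} = \left(S + 23\right) \left(S + S\right) = \left(23 + S\right) 2 S = 2 S \left(23 + S\right)$)
$- 7 q{\left(-22 \right)} = - 7 \cdot 2 \left(-22\right) \left(23 - 22\right) = - 7 \cdot 2 \left(-22\right) 1 = \left(-7\right) \left(-44\right) = 308$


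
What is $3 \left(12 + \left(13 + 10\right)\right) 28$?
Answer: $2940$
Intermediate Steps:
$3 \left(12 + \left(13 + 10\right)\right) 28 = 3 \left(12 + 23\right) 28 = 3 \cdot 35 \cdot 28 = 3 \cdot 980 = 2940$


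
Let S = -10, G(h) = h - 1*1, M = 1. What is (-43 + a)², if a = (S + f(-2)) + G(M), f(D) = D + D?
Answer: 3249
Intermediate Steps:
G(h) = -1 + h (G(h) = h - 1 = -1 + h)
f(D) = 2*D
a = -14 (a = (-10 + 2*(-2)) + (-1 + 1) = (-10 - 4) + 0 = -14 + 0 = -14)
(-43 + a)² = (-43 - 14)² = (-57)² = 3249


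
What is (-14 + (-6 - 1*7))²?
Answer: 729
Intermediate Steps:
(-14 + (-6 - 1*7))² = (-14 + (-6 - 7))² = (-14 - 13)² = (-27)² = 729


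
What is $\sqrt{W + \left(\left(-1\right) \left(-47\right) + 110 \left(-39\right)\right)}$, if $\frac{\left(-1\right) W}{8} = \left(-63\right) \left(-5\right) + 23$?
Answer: $i \sqrt{6947} \approx 83.349 i$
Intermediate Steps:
$W = -2704$ ($W = - 8 \left(\left(-63\right) \left(-5\right) + 23\right) = - 8 \left(315 + 23\right) = \left(-8\right) 338 = -2704$)
$\sqrt{W + \left(\left(-1\right) \left(-47\right) + 110 \left(-39\right)\right)} = \sqrt{-2704 + \left(\left(-1\right) \left(-47\right) + 110 \left(-39\right)\right)} = \sqrt{-2704 + \left(47 - 4290\right)} = \sqrt{-2704 - 4243} = \sqrt{-6947} = i \sqrt{6947}$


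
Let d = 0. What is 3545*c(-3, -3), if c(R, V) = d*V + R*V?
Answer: 31905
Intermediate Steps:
c(R, V) = R*V (c(R, V) = 0*V + R*V = 0 + R*V = R*V)
3545*c(-3, -3) = 3545*(-3*(-3)) = 3545*9 = 31905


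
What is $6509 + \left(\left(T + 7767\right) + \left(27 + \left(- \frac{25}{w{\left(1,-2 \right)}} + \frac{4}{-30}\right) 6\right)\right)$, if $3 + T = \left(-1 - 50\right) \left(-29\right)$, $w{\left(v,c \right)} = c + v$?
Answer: $\frac{79641}{5} \approx 15928.0$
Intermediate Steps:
$T = 1476$ ($T = -3 + \left(-1 - 50\right) \left(-29\right) = -3 - -1479 = -3 + 1479 = 1476$)
$6509 + \left(\left(T + 7767\right) + \left(27 + \left(- \frac{25}{w{\left(1,-2 \right)}} + \frac{4}{-30}\right) 6\right)\right) = 6509 + \left(\left(1476 + 7767\right) + \left(27 + \left(- \frac{25}{-2 + 1} + \frac{4}{-30}\right) 6\right)\right) = 6509 + \left(9243 + \left(27 + \left(- \frac{25}{-1} + 4 \left(- \frac{1}{30}\right)\right) 6\right)\right) = 6509 + \left(9243 + \left(27 + \left(\left(-25\right) \left(-1\right) - \frac{2}{15}\right) 6\right)\right) = 6509 + \left(9243 + \left(27 + \left(25 - \frac{2}{15}\right) 6\right)\right) = 6509 + \left(9243 + \left(27 + \frac{373}{15} \cdot 6\right)\right) = 6509 + \left(9243 + \left(27 + \frac{746}{5}\right)\right) = 6509 + \left(9243 + \frac{881}{5}\right) = 6509 + \frac{47096}{5} = \frac{79641}{5}$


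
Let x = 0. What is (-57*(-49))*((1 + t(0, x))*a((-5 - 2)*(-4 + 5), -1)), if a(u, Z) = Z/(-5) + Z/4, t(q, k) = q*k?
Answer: -2793/20 ≈ -139.65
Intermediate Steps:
t(q, k) = k*q
a(u, Z) = Z/20 (a(u, Z) = Z*(-⅕) + Z*(¼) = -Z/5 + Z/4 = Z/20)
(-57*(-49))*((1 + t(0, x))*a((-5 - 2)*(-4 + 5), -1)) = (-57*(-49))*((1 + 0*0)*((1/20)*(-1))) = 2793*((1 + 0)*(-1/20)) = 2793*(1*(-1/20)) = 2793*(-1/20) = -2793/20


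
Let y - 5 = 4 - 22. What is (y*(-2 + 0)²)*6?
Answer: -312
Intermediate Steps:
y = -13 (y = 5 + (4 - 22) = 5 - 18 = -13)
(y*(-2 + 0)²)*6 = -13*(-2 + 0)²*6 = -13*(-2)²*6 = -13*4*6 = -52*6 = -312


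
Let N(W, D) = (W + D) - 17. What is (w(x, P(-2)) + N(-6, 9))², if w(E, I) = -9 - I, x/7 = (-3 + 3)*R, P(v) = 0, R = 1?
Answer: 529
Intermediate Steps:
x = 0 (x = 7*((-3 + 3)*1) = 7*(0*1) = 7*0 = 0)
N(W, D) = -17 + D + W (N(W, D) = (D + W) - 17 = -17 + D + W)
(w(x, P(-2)) + N(-6, 9))² = ((-9 - 1*0) + (-17 + 9 - 6))² = ((-9 + 0) - 14)² = (-9 - 14)² = (-23)² = 529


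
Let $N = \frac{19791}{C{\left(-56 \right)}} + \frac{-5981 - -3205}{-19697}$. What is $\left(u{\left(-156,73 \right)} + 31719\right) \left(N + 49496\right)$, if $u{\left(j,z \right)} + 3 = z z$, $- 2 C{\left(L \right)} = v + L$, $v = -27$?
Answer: $\frac{3026519530643110}{1634851} \approx 1.8513 \cdot 10^{9}$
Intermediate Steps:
$C{\left(L \right)} = \frac{27}{2} - \frac{L}{2}$ ($C{\left(L \right)} = - \frac{-27 + L}{2} = \frac{27}{2} - \frac{L}{2}$)
$N = \frac{779877062}{1634851}$ ($N = \frac{19791}{\frac{27}{2} - -28} + \frac{-5981 - -3205}{-19697} = \frac{19791}{\frac{27}{2} + 28} + \left(-5981 + 3205\right) \left(- \frac{1}{19697}\right) = \frac{19791}{\frac{83}{2}} - - \frac{2776}{19697} = 19791 \cdot \frac{2}{83} + \frac{2776}{19697} = \frac{39582}{83} + \frac{2776}{19697} = \frac{779877062}{1634851} \approx 477.03$)
$u{\left(j,z \right)} = -3 + z^{2}$ ($u{\left(j,z \right)} = -3 + z z = -3 + z^{2}$)
$\left(u{\left(-156,73 \right)} + 31719\right) \left(N + 49496\right) = \left(\left(-3 + 73^{2}\right) + 31719\right) \left(\frac{779877062}{1634851} + 49496\right) = \left(\left(-3 + 5329\right) + 31719\right) \frac{81698462158}{1634851} = \left(5326 + 31719\right) \frac{81698462158}{1634851} = 37045 \cdot \frac{81698462158}{1634851} = \frac{3026519530643110}{1634851}$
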